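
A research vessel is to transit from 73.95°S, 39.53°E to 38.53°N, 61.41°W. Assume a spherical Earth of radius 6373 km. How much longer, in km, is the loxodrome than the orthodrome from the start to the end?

Great circle: cos σ = sin φ₁ sin φ₂ + cos φ₁ cos φ₂ cos Δλ,  σ = 2.2649 rad → d_gc = 14434.1 km
Rhumb line: Δψ = +2.6889, q = Δφ/Δψ = 0.7301, d_rh = R√(Δφ²+q²Δλ²) = 14957.4 km
Excess = 14957.4 − 14434.1 = 523.3 ≈ 523 km

523 km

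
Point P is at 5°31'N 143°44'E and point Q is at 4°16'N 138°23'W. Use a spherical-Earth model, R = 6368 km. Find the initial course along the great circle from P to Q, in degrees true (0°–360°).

86.8°

θ = atan2( sin Δλ·cos φ₂ ,  cos φ₁ sin φ₂ − sin φ₁ cos φ₂ cos Δλ )
  = atan2(+0.9750, +0.0539) = 86.83°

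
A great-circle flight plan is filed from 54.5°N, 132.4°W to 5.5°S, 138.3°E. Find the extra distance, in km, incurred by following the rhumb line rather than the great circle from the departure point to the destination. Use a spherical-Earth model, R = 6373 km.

281 km

Great circle: cos σ = sin φ₁ sin φ₂ + cos φ₁ cos φ₂ cos Δλ,  σ = 1.6418 rad → d_gc = 10463.3 km
Rhumb line: Δψ = -1.2353, q = Δφ/Δψ = 0.8478, d_rh = R√(Δφ²+q²Δλ²) = 10744.6 km
Excess = 10744.6 − 10463.3 = 281.3 ≈ 281 km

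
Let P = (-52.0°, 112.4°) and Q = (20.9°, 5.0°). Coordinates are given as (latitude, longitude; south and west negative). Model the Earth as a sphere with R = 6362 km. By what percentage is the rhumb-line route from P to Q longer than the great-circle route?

2.4%

Great circle: σ = 2.0410 rad → d_gc = Rσ = 12985.1 km
Rhumb: Δφ = +1.2723, Δλ = -1.8745, Δψ = +1.4393, q = Δφ/Δψ = 0.8840 → d_rh = R√(Δφ²+q²Δλ²) = 13291.3 km
Excess = (13291.3 − 12985.1) / 12985.1 = 306.2 / 12985.1 = 2.36% ≈ 2.4%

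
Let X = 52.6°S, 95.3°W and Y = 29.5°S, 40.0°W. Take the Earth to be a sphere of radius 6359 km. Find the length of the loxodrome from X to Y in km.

5221 km

Rhumb course C = atan2(Δλ, Δψ) with Δψ = ln[tan(π/4+φ₂/2)/tan(π/4+φ₁/2)] = +0.5440, Δλ = +0.9652 → C = 60.59°
d = R·|Δφ| / |cos C| = 6359·0.40317 / 0.49103 = 5221 km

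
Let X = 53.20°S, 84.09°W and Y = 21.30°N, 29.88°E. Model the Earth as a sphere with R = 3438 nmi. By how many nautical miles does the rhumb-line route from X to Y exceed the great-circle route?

Great circle: cos σ = sin φ₁ sin φ₂ + cos φ₁ cos φ₂ cos Δλ,  σ = 2.1148 rad → d_gc = 7270.8 nmi
Rhumb line: Δψ = +1.4813, q = Δφ/Δψ = 0.8778, d_rh = R√(Δφ²+q²Δλ²) = 7484.7 nmi
Excess = 7484.7 − 7270.8 = 213.9 ≈ 214 nmi

214 nmi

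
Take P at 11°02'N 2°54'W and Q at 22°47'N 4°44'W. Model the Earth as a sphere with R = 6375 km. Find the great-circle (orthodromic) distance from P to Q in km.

1322 km

cos σ = sin φ₁ sin φ₂ + cos φ₁ cos φ₂ cos Δλ
      = sin(11.03°)sin(22.78°) + cos(11.03°)cos(22.78°)cos(-1.83°) = 0.9786
σ = 11.880° → d = Rσ = 6375·0.20734 = 1322 km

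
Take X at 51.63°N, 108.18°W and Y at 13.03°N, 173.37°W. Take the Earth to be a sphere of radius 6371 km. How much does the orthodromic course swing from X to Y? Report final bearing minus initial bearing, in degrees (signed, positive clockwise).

At departure: θ₁ = atan2(sin Δλ cos φ₂, cos φ₁ sin φ₂ − sin φ₁ cos φ₂ cos Δλ) = 258.46°
At arrival: θ₂ = atan2(sin Δλ cos φ₁, −cos φ₂ sin φ₁ + sin φ₂ cos φ₁ cos Δλ) = 218.63°
Δθ = θ₂ − θ₁ = -39.8°

-39.8°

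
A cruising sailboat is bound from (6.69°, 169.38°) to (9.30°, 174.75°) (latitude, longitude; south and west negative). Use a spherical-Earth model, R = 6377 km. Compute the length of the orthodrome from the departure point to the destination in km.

659 km

cos σ = sin φ₁ sin φ₂ + cos φ₁ cos φ₂ cos Δλ
      = sin(6.69°)sin(9.30°) + cos(6.69°)cos(9.30°)cos(5.37°) = 0.9947
σ = 5.923° → d = Rσ = 6377·0.10338 = 659 km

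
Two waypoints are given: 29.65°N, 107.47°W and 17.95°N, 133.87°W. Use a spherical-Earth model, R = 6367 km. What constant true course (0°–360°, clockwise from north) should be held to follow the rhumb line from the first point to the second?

244.1°

Meridional parts: M(φ₁)=+0.5423, M(φ₂)=+0.3185 → ΔM = -0.2237;  Δλ = -0.4608 rad
tan C = Δλ / ΔM = +2.0595 → C = 244.10°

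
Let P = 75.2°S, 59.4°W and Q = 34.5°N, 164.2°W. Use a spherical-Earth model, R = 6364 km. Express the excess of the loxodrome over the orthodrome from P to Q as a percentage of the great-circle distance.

4.6%

Great circle: σ = 2.2160 rad → d_gc = Rσ = 14102.9 km
Rhumb: Δφ = +1.9146, Δλ = -1.8291, Δψ = +2.6834, q = Δφ/Δψ = 0.7135 → d_rh = R√(Δφ²+q²Δλ²) = 14746.2 km
Excess = (14746.2 − 14102.9) / 14102.9 = 643.3 / 14102.9 = 4.56% ≈ 4.6%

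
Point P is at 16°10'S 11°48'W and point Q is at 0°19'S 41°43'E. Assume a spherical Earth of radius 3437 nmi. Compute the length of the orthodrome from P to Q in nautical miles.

3303 nmi

cos σ = sin φ₁ sin φ₂ + cos φ₁ cos φ₂ cos Δλ
      = sin(-16.17°)sin(-0.32°) + cos(-16.17°)cos(-0.32°)cos(53.52°) = 0.5726
σ = 55.068° → d = Rσ = 3437·0.96111 = 3303 nmi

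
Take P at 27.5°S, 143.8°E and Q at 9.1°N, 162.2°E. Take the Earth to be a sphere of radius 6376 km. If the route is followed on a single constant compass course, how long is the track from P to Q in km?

4531 km

Δψ = ln[tan(π/4+φ₂/2)/tan(π/4+φ₁/2)] = +0.6590;  Δφ = +0.6388 rad,  Δλ = +0.3211 rad
q = Δφ/Δψ = 0.9693
d = R·√(Δφ² + q²Δλ²) = 6376·0.71060 = 4531 km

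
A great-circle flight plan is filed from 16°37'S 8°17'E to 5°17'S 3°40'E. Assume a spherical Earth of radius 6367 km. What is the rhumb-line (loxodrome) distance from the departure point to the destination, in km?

Δψ = ln[tan(π/4+φ₂/2)/tan(π/4+φ₁/2)] = +0.2018;  Δφ = +0.1978 rad,  Δλ = -0.0806 rad
q = Δφ/Δψ = 0.9801
d = R·√(Δφ² + q²Δλ²) = 6367·0.21299 = 1356 km

1356 km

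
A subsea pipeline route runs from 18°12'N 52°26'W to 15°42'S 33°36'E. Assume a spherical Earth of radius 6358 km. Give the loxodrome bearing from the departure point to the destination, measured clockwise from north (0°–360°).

111.8°

Δψ = ln[tan(π/4+φ₂/2)/tan(π/4+φ₁/2)] = -0.6006
Δλ = +1.5016 rad (taken the short way round)
course = atan2(Δλ, Δψ) = 111.80°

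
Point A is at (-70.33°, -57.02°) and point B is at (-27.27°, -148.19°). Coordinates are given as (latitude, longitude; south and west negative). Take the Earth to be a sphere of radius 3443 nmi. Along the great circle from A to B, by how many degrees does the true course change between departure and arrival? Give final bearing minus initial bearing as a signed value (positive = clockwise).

+79.1°

Initial bearing θ₁ = atan2(sin Δλ cos φ₂, cos φ₁ sin φ₂ − sin φ₁ cos φ₂ cos Δλ) = 259.09°
Final bearing θ₂ = (initial bearing from the destination back to the start) + 180° = 338.17°
Δθ = θ₂ − θ₁ = +79.1°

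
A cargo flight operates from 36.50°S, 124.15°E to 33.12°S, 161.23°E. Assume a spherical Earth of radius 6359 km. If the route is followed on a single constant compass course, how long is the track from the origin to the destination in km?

Δψ = ln[tan(π/4+φ₂/2)/tan(π/4+φ₁/2)] = +0.0719;  Δφ = +0.0590 rad,  Δλ = +0.6472 rad
q = Δφ/Δψ = 0.8208
d = R·√(Δφ² + q²Δλ²) = 6359·0.53447 = 3399 km

3399 km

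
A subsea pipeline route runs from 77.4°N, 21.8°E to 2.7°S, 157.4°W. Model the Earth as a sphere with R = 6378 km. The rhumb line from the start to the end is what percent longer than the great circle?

30.2%

Great circle: σ = 1.8378 rad → d_gc = Rσ = 11721.6 km
Rhumb: Δφ = -1.3980, Δλ = -3.1276, Δψ = -2.2508, q = Δφ/Δψ = 0.6211 → d_rh = R√(Δφ²+q²Δλ²) = 15265.0 km
Excess = (15265.0 − 11721.6) / 11721.6 = 3543.4 / 11721.6 = 30.23% ≈ 30.2%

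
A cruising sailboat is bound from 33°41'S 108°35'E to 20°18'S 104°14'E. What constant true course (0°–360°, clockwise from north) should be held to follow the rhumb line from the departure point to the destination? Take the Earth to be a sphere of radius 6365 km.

Δψ = ln[tan(π/4+φ₂/2)/tan(π/4+φ₁/2)] = +0.2630
Δλ = -0.0759 rad (taken the short way round)
course = atan2(Δλ, Δψ) = 343.90°

343.9°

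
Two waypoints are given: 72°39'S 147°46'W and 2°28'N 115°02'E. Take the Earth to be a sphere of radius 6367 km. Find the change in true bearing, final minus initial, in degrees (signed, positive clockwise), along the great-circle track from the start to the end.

At departure: θ₁ = atan2(sin Δλ cos φ₂, cos φ₁ sin φ₂ − sin φ₁ cos φ₂ cos Δλ) = 263.86°
At arrival: θ₂ = atan2(sin Δλ cos φ₁, −cos φ₂ sin φ₁ + sin φ₂ cos φ₁ cos Δλ) = 342.74°
Δθ = θ₂ − θ₁ = +78.9°

+78.9°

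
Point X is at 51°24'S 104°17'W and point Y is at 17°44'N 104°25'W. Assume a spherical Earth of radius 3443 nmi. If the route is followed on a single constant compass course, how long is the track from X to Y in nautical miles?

4154 nmi

Rhumb course C = atan2(Δλ, Δψ) with Δψ = ln[tan(π/4+φ₂/2)/tan(π/4+φ₁/2)] = +1.3638, Δλ = -0.0023 → C = 359.90°
d = R·|Δφ| / |cos C| = 3443·1.20660 / 1.00000 = 4154 nmi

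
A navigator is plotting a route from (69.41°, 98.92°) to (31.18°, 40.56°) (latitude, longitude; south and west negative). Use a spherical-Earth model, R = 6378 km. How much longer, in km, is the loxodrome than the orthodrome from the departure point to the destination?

Great circle: cos σ = sin φ₁ sin φ₂ + cos φ₁ cos φ₂ cos Δλ,  σ = 0.8731 rad → d_gc = 5568.3 km
Rhumb line: Δψ = -1.1325, q = Δφ/Δψ = 0.5892, d_rh = R√(Δφ²+q²Δλ²) = 5723.7 km
Excess = 5723.7 − 5568.3 = 155.4 ≈ 155 km

155 km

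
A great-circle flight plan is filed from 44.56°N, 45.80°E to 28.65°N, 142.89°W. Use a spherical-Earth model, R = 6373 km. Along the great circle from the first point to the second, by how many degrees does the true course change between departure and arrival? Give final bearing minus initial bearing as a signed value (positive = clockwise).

At departure: θ₁ = atan2(sin Δλ cos φ₂, cos φ₁ sin φ₂ − sin φ₁ cos φ₂ cos Δλ) = 7.94°
At arrival: θ₂ = atan2(sin Δλ cos φ₁, −cos φ₂ sin φ₁ + sin φ₂ cos φ₁ cos Δλ) = 173.56°
Δθ = θ₂ − θ₁ = +165.6°

+165.6°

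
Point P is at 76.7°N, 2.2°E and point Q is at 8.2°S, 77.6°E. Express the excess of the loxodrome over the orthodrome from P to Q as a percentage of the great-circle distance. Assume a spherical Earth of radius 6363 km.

3.4%

Great circle: σ = 1.6523 rad → d_gc = Rσ = 10513.5 km
Rhumb: Δφ = -1.4818, Δλ = +1.3160, Δψ = -2.2927, q = Δφ/Δψ = 0.6463 → d_rh = R√(Δφ²+q²Δλ²) = 10871.4 km
Excess = (10871.4 − 10513.5) / 10513.5 = 357.9 / 10513.5 = 3.40% ≈ 3.4%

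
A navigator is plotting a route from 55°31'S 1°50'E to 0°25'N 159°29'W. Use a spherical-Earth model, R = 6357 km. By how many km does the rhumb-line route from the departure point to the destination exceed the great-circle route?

Great circle: cos σ = sin φ₁ sin φ₂ + cos φ₁ cos φ₂ cos Δλ,  σ = 2.1440 rad → d_gc = 13629.3 km
Rhumb line: Δψ = +1.1773, q = Δφ/Δψ = 0.8292, d_rh = R√(Δφ²+q²Δλ²) = 16086.1 km
Excess = 16086.1 − 13629.3 = 2456.8 ≈ 2457 km

2457 km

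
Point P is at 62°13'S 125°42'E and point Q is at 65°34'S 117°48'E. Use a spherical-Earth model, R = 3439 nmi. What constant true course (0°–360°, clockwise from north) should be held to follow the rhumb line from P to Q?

226.0°

Meridional parts: M(φ₁)=-1.3971, M(φ₂)=-1.5301 → ΔM = -0.1330;  Δλ = -0.1379 rad
tan C = Δλ / ΔM = +1.0364 → C = 226.02°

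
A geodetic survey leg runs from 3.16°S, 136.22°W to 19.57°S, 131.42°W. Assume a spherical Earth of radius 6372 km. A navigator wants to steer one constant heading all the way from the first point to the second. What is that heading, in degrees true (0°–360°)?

Δψ = ln[tan(π/4+φ₂/2)/tan(π/4+φ₁/2)] = -0.2932
Δλ = +0.0838 rad (taken the short way round)
course = atan2(Δλ, Δψ) = 164.05°

164.1°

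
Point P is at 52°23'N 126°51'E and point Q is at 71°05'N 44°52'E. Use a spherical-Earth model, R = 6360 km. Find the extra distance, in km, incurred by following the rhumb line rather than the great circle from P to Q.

312 km

Great circle: cos σ = sin φ₁ sin φ₂ + cos φ₁ cos φ₂ cos Δλ,  σ = 0.6810 rad → d_gc = 4331.3 km
Rhumb line: Δψ = +0.7151, q = Δφ/Δψ = 0.4564, d_rh = R√(Δφ²+q²Δλ²) = 4643.2 km
Excess = 4643.2 − 4331.3 = 311.9 ≈ 312 km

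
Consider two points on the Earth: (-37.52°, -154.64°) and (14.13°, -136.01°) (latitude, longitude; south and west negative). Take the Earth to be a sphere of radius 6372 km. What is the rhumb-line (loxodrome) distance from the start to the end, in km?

6067 km

Δψ = ln[tan(π/4+φ₂/2)/tan(π/4+φ₁/2)] = +0.9565;  Δφ = +0.9015 rad,  Δλ = +0.3252 rad
q = Δφ/Δψ = 0.9424
d = R·√(Δφ² + q²Δλ²) = 6372·0.95212 = 6067 km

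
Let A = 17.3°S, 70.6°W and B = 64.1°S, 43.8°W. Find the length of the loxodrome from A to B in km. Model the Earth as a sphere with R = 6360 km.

5599 km

Rhumb course C = atan2(Δλ, Δψ) with Δψ = ln[tan(π/4+φ₂/2)/tan(π/4+φ₁/2)] = -1.1633, Δλ = +0.4677 → C = 158.09°
d = R·|Δφ| / |cos C| = 6360·0.81681 / 0.92780 = 5599 km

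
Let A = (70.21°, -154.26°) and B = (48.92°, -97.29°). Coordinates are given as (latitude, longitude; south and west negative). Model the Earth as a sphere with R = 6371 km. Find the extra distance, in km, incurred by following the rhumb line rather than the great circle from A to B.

120 km

Great circle: cos σ = sin φ₁ sin φ₂ + cos φ₁ cos φ₂ cos Δλ,  σ = 0.5907 rad → d_gc = 3763.44 km
Rhumb line: Δψ = -0.7645, q = Δφ/Δψ = 0.4860, d_rh = R√(Δφ²+q²Δλ²) = 3883.85 km
Excess = 3883.85 − 3763.44 = 120.41 ≈ 120 km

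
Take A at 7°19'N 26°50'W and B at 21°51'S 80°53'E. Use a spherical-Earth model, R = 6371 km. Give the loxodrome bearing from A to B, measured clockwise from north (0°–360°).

Δψ = ln[tan(π/4+φ₂/2)/tan(π/4+φ₁/2)] = -0.5190
Δλ = +1.8800 rad (taken the short way round)
course = atan2(Δλ, Δψ) = 105.43°

105.4°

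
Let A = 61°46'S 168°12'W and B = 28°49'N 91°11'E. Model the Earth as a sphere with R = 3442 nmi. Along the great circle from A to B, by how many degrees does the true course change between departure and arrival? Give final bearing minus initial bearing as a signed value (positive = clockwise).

At departure: θ₁ = atan2(sin Δλ cos φ₂, cos φ₁ sin φ₂ − sin φ₁ cos φ₂ cos Δλ) = 275.69°
At arrival: θ₂ = atan2(sin Δλ cos φ₁, −cos φ₂ sin φ₁ + sin φ₂ cos φ₁ cos Δλ) = 327.50°
Δθ = θ₂ − θ₁ = +51.8°

+51.8°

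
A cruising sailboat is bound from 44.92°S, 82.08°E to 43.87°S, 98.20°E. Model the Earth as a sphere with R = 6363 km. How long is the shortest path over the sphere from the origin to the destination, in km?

Haversine: a = sin²(Δφ/2)+cos φ₁ cos φ₂ sin²(Δλ/2) = 0.01012;  σ = 2·atan2(√a,√(1−a))
σ = 11.547° → d = Rσ = 6363·0.20153 = 1282 km

1282 km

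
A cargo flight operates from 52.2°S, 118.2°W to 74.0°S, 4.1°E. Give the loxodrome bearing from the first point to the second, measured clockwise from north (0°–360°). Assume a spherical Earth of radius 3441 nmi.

112.6°

Δψ = ln[tan(π/4+φ₂/2)/tan(π/4+φ₁/2)] = -0.8904
Δλ = +2.1345 rad (taken the short way round)
course = atan2(Δλ, Δψ) = 112.64°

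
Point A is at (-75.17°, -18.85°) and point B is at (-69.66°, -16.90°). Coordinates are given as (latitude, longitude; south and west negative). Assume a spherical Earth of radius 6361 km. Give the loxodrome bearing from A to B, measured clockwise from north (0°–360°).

6.1°

Meridional parts: M(φ₁)=-2.0391, M(φ₂)=-1.7182 → ΔM = +0.3209;  Δλ = +0.0340 rad
tan C = Δλ / ΔM = +0.1061 → C = 6.05°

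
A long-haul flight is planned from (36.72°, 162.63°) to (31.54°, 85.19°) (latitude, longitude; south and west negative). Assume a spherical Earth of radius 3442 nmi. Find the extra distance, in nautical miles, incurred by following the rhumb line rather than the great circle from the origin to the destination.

Great circle: cos σ = sin φ₁ sin φ₂ + cos φ₁ cos φ₂ cos Δλ,  σ = 1.0913 rad → d_gc = 3756.3 nmi
Rhumb line: Δψ = -0.1093, q = Δφ/Δψ = 0.8272, d_rh = R√(Δφ²+q²Δλ²) = 3860.9 nmi
Excess = 3860.9 − 3756.3 = 104.6 ≈ 105 nmi

105 nmi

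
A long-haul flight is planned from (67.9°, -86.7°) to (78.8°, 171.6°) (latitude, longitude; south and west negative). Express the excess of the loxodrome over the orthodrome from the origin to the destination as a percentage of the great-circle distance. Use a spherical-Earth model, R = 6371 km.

Great circle: σ = 0.4645 rad → d_gc = Rσ = 2959.1 km
Rhumb: Δφ = +0.1902, Δλ = -1.7750, Δψ = +0.6890, q = Δφ/Δψ = 0.2761 → d_rh = R√(Δφ²+q²Δλ²) = 3349.5 km
Excess = (3349.5 − 2959.1) / 2959.1 = 390.4 / 2959.1 = 13.19% ≈ 13.2%

13.2%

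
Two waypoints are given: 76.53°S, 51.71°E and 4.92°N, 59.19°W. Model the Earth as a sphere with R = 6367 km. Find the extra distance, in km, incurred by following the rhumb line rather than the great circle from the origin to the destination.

939 km

Great circle: cos σ = sin φ₁ sin φ₂ + cos φ₁ cos φ₂ cos Δλ,  σ = 1.7378 rad → d_gc = 11064.4 km
Rhumb line: Δψ = +2.2223, q = Δφ/Δψ = 0.6397, d_rh = R√(Δφ²+q²Δλ²) = 12003.0 km
Excess = 12003.0 − 11064.4 = 938.6 ≈ 939 km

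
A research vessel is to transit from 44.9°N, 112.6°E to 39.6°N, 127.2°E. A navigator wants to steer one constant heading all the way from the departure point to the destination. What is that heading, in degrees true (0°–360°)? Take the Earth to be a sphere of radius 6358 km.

116.1°

Meridional parts: M(φ₁)=+0.8789, M(φ₂)=+0.7538 → ΔM = -0.1251;  Δλ = +0.2548 rad
tan C = Δλ / ΔM = -2.0372 → C = 116.15°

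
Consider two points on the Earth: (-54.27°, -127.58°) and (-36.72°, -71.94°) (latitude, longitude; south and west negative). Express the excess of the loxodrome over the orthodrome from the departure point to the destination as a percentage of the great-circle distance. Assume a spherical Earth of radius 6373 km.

Great circle: σ = 0.7234 rad → d_gc = Rσ = 4610.3 km
Rhumb: Δφ = +0.3063, Δλ = +0.9711, Δψ = +0.4423, q = Δφ/Δψ = 0.6925 → d_rh = R√(Δφ²+q²Δλ²) = 4709.2 km
Excess = (4709.2 − 4610.3) / 4610.3 = 98.9 / 4610.3 = 2.145% ≈ 2.1%

2.1%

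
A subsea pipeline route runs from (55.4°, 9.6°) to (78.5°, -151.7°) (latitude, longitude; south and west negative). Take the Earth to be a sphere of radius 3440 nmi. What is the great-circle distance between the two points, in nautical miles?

2739 nmi

Haversine: a = sin²(Δφ/2)+cos φ₁ cos φ₂ sin²(Δλ/2) = 0.15031;  σ = 2·atan2(√a,√(1−a))
σ = 45.623° → d = Rσ = 3440·0.79627 = 2739 nmi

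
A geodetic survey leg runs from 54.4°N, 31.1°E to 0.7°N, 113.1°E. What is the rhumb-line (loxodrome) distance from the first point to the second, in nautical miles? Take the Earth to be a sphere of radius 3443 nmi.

Rhumb course C = atan2(Δλ, Δψ) with Δψ = ln[tan(π/4+φ₂/2)/tan(π/4+φ₁/2)] = -1.1239, Δλ = +1.4312 → C = 128.14°
d = R·|Δφ| / |cos C| = 3443·0.93724 / 0.61762 = 5225 nmi

5225 nmi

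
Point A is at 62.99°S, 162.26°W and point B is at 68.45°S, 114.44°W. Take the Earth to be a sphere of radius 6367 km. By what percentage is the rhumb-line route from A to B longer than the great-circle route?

Great circle: σ = 0.3462 rad → d_gc = Rσ = 2204.5 km
Rhumb: Δφ = -0.0953, Δλ = +0.8346, Δψ = -0.2327, q = Δφ/Δψ = 0.4095 → d_rh = R√(Δφ²+q²Δλ²) = 2259.1 km
Excess = (2259.1 − 2204.5) / 2204.5 = 54.6 / 2204.5 = 2.48% ≈ 2.5%

2.5%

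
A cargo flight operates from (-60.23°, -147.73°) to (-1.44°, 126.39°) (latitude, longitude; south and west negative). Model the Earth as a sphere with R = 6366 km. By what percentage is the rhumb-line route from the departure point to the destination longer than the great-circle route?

3.5%

Great circle: σ = 1.5133 rad → d_gc = Rσ = 9633.6 km
Rhumb: Δφ = +1.0261, Δλ = -1.4989, Δψ = +1.2999, q = Δφ/Δψ = 0.7894 → d_rh = R√(Δφ²+q²Δλ²) = 9969.9 km
Excess = (9969.9 − 9633.6) / 9633.6 = 336.3 / 9633.6 = 3.49% ≈ 3.5%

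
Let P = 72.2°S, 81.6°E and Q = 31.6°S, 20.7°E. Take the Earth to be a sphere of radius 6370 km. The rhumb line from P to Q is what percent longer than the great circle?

3.2%

Great circle: σ = 0.8950 rad → d_gc = Rσ = 5701.1 km
Rhumb: Δφ = +0.7086, Δλ = -1.0629, Δψ = +1.2723, q = Δφ/Δψ = 0.5570 → d_rh = R√(Δφ²+q²Δλ²) = 5881.8 km
Excess = (5881.8 − 5701.1) / 5701.1 = 180.7 / 5701.1 = 3.17% ≈ 3.2%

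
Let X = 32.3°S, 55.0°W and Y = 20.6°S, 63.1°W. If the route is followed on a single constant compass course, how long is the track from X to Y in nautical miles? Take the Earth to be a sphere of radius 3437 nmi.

825 nmi

Δψ = ln[tan(π/4+φ₂/2)/tan(π/4+φ₁/2)] = +0.2287;  Δφ = +0.2042 rad,  Δλ = -0.1414 rad
q = Δφ/Δψ = 0.8930
d = R·√(Δφ² + q²Δλ²) = 3437·0.24008 = 825 nmi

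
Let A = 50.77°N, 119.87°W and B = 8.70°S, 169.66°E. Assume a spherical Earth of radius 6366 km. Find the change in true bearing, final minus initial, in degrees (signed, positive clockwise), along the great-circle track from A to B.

-32.6°

Initial bearing θ₁ = atan2(sin Δλ cos φ₂, cos φ₁ sin φ₂ − sin φ₁ cos φ₂ cos Δλ) = 249.32°
Final bearing θ₂ = (initial bearing from the destination back to the start) + 180° = 216.77°
Δθ = θ₂ − θ₁ = -32.6°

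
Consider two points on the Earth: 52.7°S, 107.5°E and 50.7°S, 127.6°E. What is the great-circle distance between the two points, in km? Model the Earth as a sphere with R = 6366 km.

cos σ = sin φ₁ sin φ₂ + cos φ₁ cos φ₂ cos Δλ
      = sin(-52.70°)sin(-50.70°) + cos(-52.70°)cos(-50.70°)cos(20.10°) = 0.9760
σ = 12.574° → d = Rσ = 6366·0.21947 = 1397 km

1397 km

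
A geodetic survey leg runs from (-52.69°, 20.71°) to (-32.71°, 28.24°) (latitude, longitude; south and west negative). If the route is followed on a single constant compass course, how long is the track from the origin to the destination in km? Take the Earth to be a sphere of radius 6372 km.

Δψ = ln[tan(π/4+φ₂/2)/tan(π/4+φ₁/2)] = +0.4812;  Δφ = +0.3487 rad,  Δλ = +0.1314 rad
q = Δφ/Δψ = 0.7247
d = R·√(Δφ² + q²Δλ²) = 6372·0.36149 = 2303 km

2303 km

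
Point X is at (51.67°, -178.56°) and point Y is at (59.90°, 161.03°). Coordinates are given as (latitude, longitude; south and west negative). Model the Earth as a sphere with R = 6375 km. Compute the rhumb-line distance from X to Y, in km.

Rhumb course C = atan2(Δλ, Δψ) with Δψ = ln[tan(π/4+φ₂/2)/tan(π/4+φ₁/2)] = +0.2566, Δλ = -0.3562 → C = 305.77°
d = R·|Δφ| / |cos C| = 6375·0.14364 / 0.58453 = 1567 km

1567 km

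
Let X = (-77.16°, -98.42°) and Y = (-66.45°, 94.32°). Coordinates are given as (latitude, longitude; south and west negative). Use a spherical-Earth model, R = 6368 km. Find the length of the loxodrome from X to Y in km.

5760 km

Δψ = ln[tan(π/4+φ₂/2)/tan(π/4+φ₁/2)] = +0.6166;  Δφ = +0.1869 rad,  Δλ = -2.9192 rad
q = Δφ/Δψ = 0.3032
d = R·√(Δφ² + q²Δλ²) = 6368·0.90453 = 5760 km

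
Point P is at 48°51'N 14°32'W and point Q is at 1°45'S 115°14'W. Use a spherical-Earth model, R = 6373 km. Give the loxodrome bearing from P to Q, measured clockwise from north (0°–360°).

240.1°

Δψ = ln[tan(π/4+φ₂/2)/tan(π/4+φ₁/2)] = -1.0104
Δλ = -1.7575 rad (taken the short way round)
course = atan2(Δλ, Δψ) = 240.11°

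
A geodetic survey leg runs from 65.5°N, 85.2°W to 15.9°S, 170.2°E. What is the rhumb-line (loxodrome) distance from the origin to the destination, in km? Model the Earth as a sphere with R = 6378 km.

12875 km

Rhumb course C = atan2(Δλ, Δψ) with Δψ = ln[tan(π/4+φ₂/2)/tan(π/4+φ₁/2)] = -1.8084, Δλ = -1.8256 → C = 225.27°
d = R·|Δφ| / |cos C| = 6378·1.42070 / 0.70376 = 12875 km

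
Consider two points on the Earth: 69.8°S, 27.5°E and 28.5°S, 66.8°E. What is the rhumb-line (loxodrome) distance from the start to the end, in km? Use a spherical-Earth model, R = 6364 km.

Rhumb course C = atan2(Δλ, Δψ) with Δψ = ln[tan(π/4+φ₂/2)/tan(π/4+φ₁/2)] = +1.2060, Δλ = +0.6859 → C = 29.63°
d = R·|Δφ| / |cos C| = 6364·0.72082 / 0.86924 = 5277 km

5277 km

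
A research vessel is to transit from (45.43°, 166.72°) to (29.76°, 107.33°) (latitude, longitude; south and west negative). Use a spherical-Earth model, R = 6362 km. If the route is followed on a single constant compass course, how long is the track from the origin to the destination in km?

Rhumb course C = atan2(Δλ, Δψ) with Δψ = ln[tan(π/4+φ₂/2)/tan(π/4+φ₁/2)] = -0.3476, Δλ = -1.0366 → C = 251.46°
d = R·|Δφ| / |cos C| = 6362·0.27349 / 0.31790 = 5473 km

5473 km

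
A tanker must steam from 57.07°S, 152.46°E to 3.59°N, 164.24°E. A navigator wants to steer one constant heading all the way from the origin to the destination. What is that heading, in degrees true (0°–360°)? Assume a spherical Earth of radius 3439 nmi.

9.1°

Meridional parts: M(φ₁)=-1.2189, M(φ₂)=+0.0627 → ΔM = +1.2816;  Δλ = +0.2056 rad
tan C = Δλ / ΔM = +0.1604 → C = 9.11°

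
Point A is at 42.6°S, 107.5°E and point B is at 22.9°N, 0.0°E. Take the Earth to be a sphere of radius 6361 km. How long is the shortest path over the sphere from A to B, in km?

Haversine: a = sin²(Δφ/2)+cos φ₁ cos φ₂ sin²(Δλ/2) = 0.73365;  σ = 2·atan2(√a,√(1−a))
σ = 117.859° → d = Rσ = 6361·2.05702 = 13085 km

13085 km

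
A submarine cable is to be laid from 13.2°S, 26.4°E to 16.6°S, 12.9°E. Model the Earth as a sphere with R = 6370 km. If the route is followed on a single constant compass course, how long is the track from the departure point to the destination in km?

1499 km

Δψ = ln[tan(π/4+φ₂/2)/tan(π/4+φ₁/2)] = -0.0614;  Δφ = -0.0593 rad,  Δλ = -0.2356 rad
q = Δφ/Δψ = 0.9662
d = R·√(Δφ² + q²Δλ²) = 6370·0.23527 = 1499 km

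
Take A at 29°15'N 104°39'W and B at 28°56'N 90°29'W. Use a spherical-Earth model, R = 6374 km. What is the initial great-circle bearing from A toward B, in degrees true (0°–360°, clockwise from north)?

88.0°

N = sin Δλ·cos φ₂ = +0.2142;  D = cos φ₁ sin φ₂ − sin φ₁ cos φ₂ cos Δλ = +0.0075
initial course = atan2(N, D) = 88.00°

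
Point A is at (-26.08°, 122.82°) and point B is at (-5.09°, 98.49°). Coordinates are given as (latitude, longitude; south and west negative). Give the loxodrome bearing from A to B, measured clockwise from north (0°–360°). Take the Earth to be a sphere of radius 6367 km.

Meridional parts: M(φ₁)=-0.4718, M(φ₂)=-0.0890 → ΔM = +0.3828;  Δλ = -0.4246 rad
tan C = Δλ / ΔM = -1.1093 → C = 312.03°

312.0°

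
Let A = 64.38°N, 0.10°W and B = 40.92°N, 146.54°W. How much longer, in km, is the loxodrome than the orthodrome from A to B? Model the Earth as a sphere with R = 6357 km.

1966 km

Great circle: cos σ = sin φ₁ sin φ₂ + cos φ₁ cos φ₂ cos Δλ,  σ = 1.2468 rad → d_gc = 7926.0 km
Rhumb line: Δψ = -0.6971, q = Δφ/Δψ = 0.5873, d_rh = R√(Δφ²+q²Δλ²) = 9891.6 km
Excess = 9891.6 − 7926.0 = 1965.6 ≈ 1966 km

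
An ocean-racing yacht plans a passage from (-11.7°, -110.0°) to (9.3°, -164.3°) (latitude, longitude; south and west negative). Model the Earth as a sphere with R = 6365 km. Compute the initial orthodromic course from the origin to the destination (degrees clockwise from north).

288.9°

N = sin Δλ·cos φ₂ = -0.8014;  D = cos φ₁ sin φ₂ − sin φ₁ cos φ₂ cos Δλ = +0.2750
initial course = atan2(N, D) = 288.94°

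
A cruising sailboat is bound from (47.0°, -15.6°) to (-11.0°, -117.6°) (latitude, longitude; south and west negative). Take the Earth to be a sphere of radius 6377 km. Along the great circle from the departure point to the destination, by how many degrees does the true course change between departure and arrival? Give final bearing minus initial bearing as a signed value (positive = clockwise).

Initial bearing θ₁ = atan2(sin Δλ cos φ₂, cos φ₁ sin φ₂ − sin φ₁ cos φ₂ cos Δλ) = 271.14°
Final bearing θ₂ = (initial bearing from the destination back to the start) + 180° = 224.00°
Δθ = θ₂ − θ₁ = -47.1°

-47.1°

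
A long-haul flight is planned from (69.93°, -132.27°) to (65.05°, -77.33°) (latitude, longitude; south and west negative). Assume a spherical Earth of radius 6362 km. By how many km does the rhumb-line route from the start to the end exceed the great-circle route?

78 km

Great circle: cos σ = sin φ₁ sin φ₂ + cos φ₁ cos φ₂ cos Δλ,  σ = 0.3632 rad → d_gc = 2310.6 km
Rhumb line: Δψ = -0.2233, q = Δφ/Δψ = 0.3814, d_rh = R√(Δφ²+q²Δλ²) = 2388.8 km
Excess = 2388.8 − 2310.6 = 78.2 ≈ 78 km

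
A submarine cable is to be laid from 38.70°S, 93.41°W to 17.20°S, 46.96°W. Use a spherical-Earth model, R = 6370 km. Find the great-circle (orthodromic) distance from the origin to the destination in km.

5080 km

Haversine: a = sin²(Δφ/2)+cos φ₁ cos φ₂ sin²(Δλ/2) = 0.15073;  σ = 2·atan2(√a,√(1−a))
σ = 45.689° → d = Rσ = 6370·0.79743 = 5080 km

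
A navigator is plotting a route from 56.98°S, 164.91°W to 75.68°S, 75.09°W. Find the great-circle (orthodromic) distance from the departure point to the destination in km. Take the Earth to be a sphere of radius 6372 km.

cos σ = sin φ₁ sin φ₂ + cos φ₁ cos φ₂ cos Δλ
      = sin(-56.98°)sin(-75.68°) + cos(-56.98°)cos(-75.68°)cos(89.82°) = 0.8129
σ = 35.624° → d = Rσ = 6372·0.62176 = 3962 km

3962 km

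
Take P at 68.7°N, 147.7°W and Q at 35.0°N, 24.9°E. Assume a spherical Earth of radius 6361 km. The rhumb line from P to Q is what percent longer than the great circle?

38.2%

Great circle: σ = 1.3291 rad → d_gc = Rσ = 8454.6 km
Rhumb: Δφ = -0.5882, Δλ = +3.0124, Δψ = -1.0182, q = Δφ/Δψ = 0.5777 → d_rh = R√(Δφ²+q²Δλ²) = 11684.2 km
Excess = (11684.2 − 8454.6) / 8454.6 = 3229.6 / 8454.6 = 38.20% ≈ 38.2%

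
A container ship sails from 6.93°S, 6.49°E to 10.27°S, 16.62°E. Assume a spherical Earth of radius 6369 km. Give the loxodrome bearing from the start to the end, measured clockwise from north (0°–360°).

Meridional parts: M(φ₁)=-0.1212, M(φ₂)=-0.1802 → ΔM = -0.0590;  Δλ = +0.1768 rad
tan C = Δλ / ΔM = -2.9984 → C = 108.44°

108.4°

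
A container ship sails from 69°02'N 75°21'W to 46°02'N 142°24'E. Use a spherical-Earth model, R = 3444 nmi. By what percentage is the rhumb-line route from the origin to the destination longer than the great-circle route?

24.6%

Great circle: σ = 1.0751 rad → d_gc = Rσ = 3702.5 nmi
Rhumb: Δφ = -0.4014, Δλ = -2.4827, Δψ = -0.7801, q = Δφ/Δψ = 0.5146 → d_rh = R√(Δφ²+q²Δλ²) = 4612.1 nmi
Excess = (4612.1 − 3702.5) / 3702.5 = 909.6 / 3702.5 = 24.57% ≈ 24.6%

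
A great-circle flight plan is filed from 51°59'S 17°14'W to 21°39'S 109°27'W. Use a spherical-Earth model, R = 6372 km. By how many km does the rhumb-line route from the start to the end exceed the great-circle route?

407 km

Great circle: cos σ = sin φ₁ sin φ₂ + cos φ₁ cos φ₂ cos Δλ,  σ = 1.2989 rad → d_gc = 8276.9 km
Rhumb line: Δψ = +0.6785, q = Δφ/Δψ = 0.7803, d_rh = R√(Δφ²+q²Δλ²) = 8684.2 km
Excess = 8684.2 − 8276.9 = 407.3 ≈ 407 km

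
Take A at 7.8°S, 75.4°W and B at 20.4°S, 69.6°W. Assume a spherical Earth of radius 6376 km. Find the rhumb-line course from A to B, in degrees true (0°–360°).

Δψ = ln[tan(π/4+φ₂/2)/tan(π/4+φ₁/2)] = -0.2273
Δλ = +0.1012 rad (taken the short way round)
course = atan2(Δλ, Δψ) = 155.99°

156.0°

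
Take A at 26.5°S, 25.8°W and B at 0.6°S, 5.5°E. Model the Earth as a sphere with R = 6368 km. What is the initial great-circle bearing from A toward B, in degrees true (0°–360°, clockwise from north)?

54.4°

θ = atan2( sin Δλ·cos φ₂ ,  cos φ₁ sin φ₂ − sin φ₁ cos φ₂ cos Δλ )
  = atan2(+0.5195, +0.3719) = 54.40°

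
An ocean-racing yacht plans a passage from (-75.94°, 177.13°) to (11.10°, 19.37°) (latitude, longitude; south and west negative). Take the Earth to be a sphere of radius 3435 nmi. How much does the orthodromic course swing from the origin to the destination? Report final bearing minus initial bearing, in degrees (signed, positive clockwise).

+150.2°

Initial bearing θ₁ = atan2(sin Δλ cos φ₂, cos φ₁ sin φ₂ − sin φ₁ cos φ₂ cos Δλ) = 204.00°
Final bearing θ₂ = (initial bearing from the destination back to the start) + 180° = 354.22°
Δθ = θ₂ − θ₁ = +150.2°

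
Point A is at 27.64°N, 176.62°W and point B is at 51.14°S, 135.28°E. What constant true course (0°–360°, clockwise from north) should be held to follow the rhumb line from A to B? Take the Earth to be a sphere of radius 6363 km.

Δψ = ln[tan(π/4+φ₂/2)/tan(π/4+φ₁/2)] = -1.5443
Δλ = -0.8395 rad (taken the short way round)
course = atan2(Δλ, Δψ) = 208.53°

208.5°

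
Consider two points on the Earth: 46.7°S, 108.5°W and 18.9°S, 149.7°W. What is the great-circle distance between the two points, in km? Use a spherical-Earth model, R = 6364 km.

Haversine: a = sin²(Δφ/2)+cos φ₁ cos φ₂ sin²(Δλ/2) = 0.13803;  σ = 2·atan2(√a,√(1−a))
σ = 43.619° → d = Rσ = 6364·0.76130 = 4845 km

4845 km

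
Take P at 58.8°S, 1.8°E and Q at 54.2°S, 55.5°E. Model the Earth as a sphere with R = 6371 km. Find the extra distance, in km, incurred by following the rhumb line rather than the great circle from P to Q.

Great circle: cos σ = sin φ₁ sin φ₂ + cos φ₁ cos φ₂ cos Δλ,  σ = 0.5092 rad → d_gc = 3243.9 km
Rhumb line: Δψ = +0.1457, q = Δφ/Δψ = 0.5511, d_rh = R√(Δφ²+q²Δλ²) = 3330.3 km
Excess = 3330.3 − 3243.9 = 86.4 ≈ 86 km

86 km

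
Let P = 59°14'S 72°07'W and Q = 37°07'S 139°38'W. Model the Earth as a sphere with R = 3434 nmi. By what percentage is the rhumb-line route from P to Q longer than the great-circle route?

Great circle: σ = 0.8305 rad → d_gc = Rσ = 2852.0 nmi
Rhumb: Δφ = +0.3860, Δλ = -1.1784, Δψ = +0.5920, q = Δφ/Δψ = 0.6521 → d_rh = R√(Δφ²+q²Δλ²) = 2952.9 nmi
Excess = (2952.9 − 2852.0) / 2852.0 = 100.9 / 2852.0 = 3.54% ≈ 3.5%

3.5%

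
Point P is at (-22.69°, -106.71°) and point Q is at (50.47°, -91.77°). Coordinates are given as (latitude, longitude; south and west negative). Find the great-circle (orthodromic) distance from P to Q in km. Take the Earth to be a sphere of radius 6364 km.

8258 km

Haversine: a = sin²(Δφ/2)+cos φ₁ cos φ₂ sin²(Δλ/2) = 0.36508;  σ = 2·atan2(√a,√(1−a))
σ = 74.345° → d = Rσ = 6364·1.29756 = 8258 km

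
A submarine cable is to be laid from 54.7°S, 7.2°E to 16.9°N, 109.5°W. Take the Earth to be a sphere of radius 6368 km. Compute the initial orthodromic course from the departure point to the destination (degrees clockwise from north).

θ = atan2( sin Δλ·cos φ₂ ,  cos φ₁ sin φ₂ − sin φ₁ cos φ₂ cos Δλ )
  = atan2(-0.8548, -0.1829) = 257.92°

257.9°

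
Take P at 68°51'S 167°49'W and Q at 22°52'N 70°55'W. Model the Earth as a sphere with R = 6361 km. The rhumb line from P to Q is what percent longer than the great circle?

3.8%

Great circle: σ = 1.9849 rad → d_gc = Rσ = 12625.8 km
Rhumb: Δφ = +1.6008, Δλ = +1.6912, Δψ = +2.0884, q = Δφ/Δψ = 0.7665 → d_rh = R√(Δφ²+q²Δλ²) = 13102.5 km
Excess = (13102.5 − 12625.8) / 12625.8 = 476.7 / 12625.8 = 3.78% ≈ 3.8%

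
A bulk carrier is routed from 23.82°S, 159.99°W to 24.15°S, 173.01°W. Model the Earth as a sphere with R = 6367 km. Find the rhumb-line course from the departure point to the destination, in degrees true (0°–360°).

268.4°

Meridional parts: M(φ₁)=-0.4283, M(φ₂)=-0.4346 → ΔM = -0.0063;  Δλ = -0.2272 rad
tan C = Δλ / ΔM = +36.0477 → C = 268.41°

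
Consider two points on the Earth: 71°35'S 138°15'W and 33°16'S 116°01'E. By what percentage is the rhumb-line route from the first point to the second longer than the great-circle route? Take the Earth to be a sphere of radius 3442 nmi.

Great circle: σ = 1.1054 rad → d_gc = Rσ = 3804.6 nmi
Rhumb: Δφ = +0.6688, Δλ = -1.8454, Δψ = +1.2032, q = Δφ/Δψ = 0.5558 → d_rh = R√(Δφ²+q²Δλ²) = 4214.6 nmi
Excess = (4214.6 − 3804.6) / 3804.6 = 410.0 / 3804.6 = 10.78% ≈ 10.8%

10.8%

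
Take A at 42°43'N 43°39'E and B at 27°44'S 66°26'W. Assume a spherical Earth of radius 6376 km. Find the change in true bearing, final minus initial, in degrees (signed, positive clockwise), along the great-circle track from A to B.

At departure: θ₁ = atan2(sin Δλ cos φ₂, cos φ₁ sin φ₂ − sin φ₁ cos φ₂ cos Δλ) = 260.73°
At arrival: θ₂ = atan2(sin Δλ cos φ₁, −cos φ₂ sin φ₁ + sin φ₂ cos φ₁ cos Δλ) = 235.01°
Δθ = θ₂ − θ₁ = -25.7°

-25.7°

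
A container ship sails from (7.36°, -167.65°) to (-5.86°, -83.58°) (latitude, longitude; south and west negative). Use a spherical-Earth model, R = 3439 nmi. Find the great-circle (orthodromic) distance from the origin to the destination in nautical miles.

5096 nmi

cos σ = sin φ₁ sin φ₂ + cos φ₁ cos φ₂ cos Δλ
      = sin(7.36°)sin(-5.86°) + cos(7.36°)cos(-5.86°)cos(84.07°) = 0.0888
σ = 84.903° → d = Rσ = 3439·1.48183 = 5096 nmi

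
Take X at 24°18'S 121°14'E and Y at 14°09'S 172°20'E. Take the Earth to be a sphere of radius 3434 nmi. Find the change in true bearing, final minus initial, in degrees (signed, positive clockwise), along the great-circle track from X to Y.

At departure: θ₁ = atan2(sin Δλ cos φ₂, cos φ₁ sin φ₂ − sin φ₁ cos φ₂ cos Δλ) = 87.89°
At arrival: θ₂ = atan2(sin Δλ cos φ₁, −cos φ₂ sin φ₁ + sin φ₂ cos φ₁ cos Δλ) = 69.93°
Δθ = θ₂ − θ₁ = -18.0°

-18.0°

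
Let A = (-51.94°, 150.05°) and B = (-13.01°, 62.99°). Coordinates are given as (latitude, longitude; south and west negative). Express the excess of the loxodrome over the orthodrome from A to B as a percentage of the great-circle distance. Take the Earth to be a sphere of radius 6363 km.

3.6%

Great circle: σ = 1.3612 rad → d_gc = Rσ = 8661.3 km
Rhumb: Δφ = +0.6795, Δλ = -1.5195, Δψ = +0.8354, q = Δφ/Δψ = 0.8133 → d_rh = R√(Δφ²+q²Δλ²) = 8973.6 km
Excess = (8973.6 − 8661.3) / 8661.3 = 312.3 / 8661.3 = 3.61% ≈ 3.6%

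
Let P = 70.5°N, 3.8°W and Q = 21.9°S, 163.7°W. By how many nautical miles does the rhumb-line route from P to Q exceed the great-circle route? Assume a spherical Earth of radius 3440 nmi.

1278 nmi

Great circle: cos σ = sin φ₁ sin φ₂ + cos φ₁ cos φ₂ cos Δλ,  σ = 2.2685 rad → d_gc = 7803.6 nmi
Rhumb line: Δψ = -2.1531, q = Δφ/Δψ = 0.7490, d_rh = R√(Δφ²+q²Δλ²) = 9081.9 nmi
Excess = 9081.9 − 7803.6 = 1278.3 ≈ 1278 nmi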